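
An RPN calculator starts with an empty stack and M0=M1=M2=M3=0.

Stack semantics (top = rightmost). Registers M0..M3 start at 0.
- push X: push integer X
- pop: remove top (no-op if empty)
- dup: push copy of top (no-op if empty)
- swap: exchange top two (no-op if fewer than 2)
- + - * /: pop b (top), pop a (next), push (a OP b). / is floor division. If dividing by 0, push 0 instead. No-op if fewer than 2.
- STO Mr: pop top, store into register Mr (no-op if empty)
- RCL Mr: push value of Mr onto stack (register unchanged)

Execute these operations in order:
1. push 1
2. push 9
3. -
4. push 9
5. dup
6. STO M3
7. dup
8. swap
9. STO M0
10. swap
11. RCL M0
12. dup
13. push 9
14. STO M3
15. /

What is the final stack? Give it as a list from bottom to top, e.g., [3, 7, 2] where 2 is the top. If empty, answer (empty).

Answer: [9, -8, 1]

Derivation:
After op 1 (push 1): stack=[1] mem=[0,0,0,0]
After op 2 (push 9): stack=[1,9] mem=[0,0,0,0]
After op 3 (-): stack=[-8] mem=[0,0,0,0]
After op 4 (push 9): stack=[-8,9] mem=[0,0,0,0]
After op 5 (dup): stack=[-8,9,9] mem=[0,0,0,0]
After op 6 (STO M3): stack=[-8,9] mem=[0,0,0,9]
After op 7 (dup): stack=[-8,9,9] mem=[0,0,0,9]
After op 8 (swap): stack=[-8,9,9] mem=[0,0,0,9]
After op 9 (STO M0): stack=[-8,9] mem=[9,0,0,9]
After op 10 (swap): stack=[9,-8] mem=[9,0,0,9]
After op 11 (RCL M0): stack=[9,-8,9] mem=[9,0,0,9]
After op 12 (dup): stack=[9,-8,9,9] mem=[9,0,0,9]
After op 13 (push 9): stack=[9,-8,9,9,9] mem=[9,0,0,9]
After op 14 (STO M3): stack=[9,-8,9,9] mem=[9,0,0,9]
After op 15 (/): stack=[9,-8,1] mem=[9,0,0,9]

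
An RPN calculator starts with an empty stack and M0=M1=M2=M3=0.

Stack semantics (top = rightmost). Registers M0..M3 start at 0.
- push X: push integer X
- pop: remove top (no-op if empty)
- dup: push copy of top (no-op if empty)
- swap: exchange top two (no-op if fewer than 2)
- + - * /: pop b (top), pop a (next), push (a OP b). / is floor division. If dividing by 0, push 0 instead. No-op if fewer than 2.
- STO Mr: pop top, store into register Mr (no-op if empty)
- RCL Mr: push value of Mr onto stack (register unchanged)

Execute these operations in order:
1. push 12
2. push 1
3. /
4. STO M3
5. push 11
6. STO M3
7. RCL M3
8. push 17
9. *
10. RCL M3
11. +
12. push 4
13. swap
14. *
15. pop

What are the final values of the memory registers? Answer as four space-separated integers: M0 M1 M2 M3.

After op 1 (push 12): stack=[12] mem=[0,0,0,0]
After op 2 (push 1): stack=[12,1] mem=[0,0,0,0]
After op 3 (/): stack=[12] mem=[0,0,0,0]
After op 4 (STO M3): stack=[empty] mem=[0,0,0,12]
After op 5 (push 11): stack=[11] mem=[0,0,0,12]
After op 6 (STO M3): stack=[empty] mem=[0,0,0,11]
After op 7 (RCL M3): stack=[11] mem=[0,0,0,11]
After op 8 (push 17): stack=[11,17] mem=[0,0,0,11]
After op 9 (*): stack=[187] mem=[0,0,0,11]
After op 10 (RCL M3): stack=[187,11] mem=[0,0,0,11]
After op 11 (+): stack=[198] mem=[0,0,0,11]
After op 12 (push 4): stack=[198,4] mem=[0,0,0,11]
After op 13 (swap): stack=[4,198] mem=[0,0,0,11]
After op 14 (*): stack=[792] mem=[0,0,0,11]
After op 15 (pop): stack=[empty] mem=[0,0,0,11]

Answer: 0 0 0 11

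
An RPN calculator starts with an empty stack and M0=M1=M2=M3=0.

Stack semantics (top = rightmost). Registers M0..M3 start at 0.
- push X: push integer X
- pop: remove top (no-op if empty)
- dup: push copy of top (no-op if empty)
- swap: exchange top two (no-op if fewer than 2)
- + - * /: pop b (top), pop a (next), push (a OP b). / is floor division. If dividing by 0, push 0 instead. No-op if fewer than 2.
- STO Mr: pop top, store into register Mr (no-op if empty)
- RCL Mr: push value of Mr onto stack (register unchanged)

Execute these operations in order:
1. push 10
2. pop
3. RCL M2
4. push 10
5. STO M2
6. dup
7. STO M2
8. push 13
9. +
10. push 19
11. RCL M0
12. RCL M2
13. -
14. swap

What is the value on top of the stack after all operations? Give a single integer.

After op 1 (push 10): stack=[10] mem=[0,0,0,0]
After op 2 (pop): stack=[empty] mem=[0,0,0,0]
After op 3 (RCL M2): stack=[0] mem=[0,0,0,0]
After op 4 (push 10): stack=[0,10] mem=[0,0,0,0]
After op 5 (STO M2): stack=[0] mem=[0,0,10,0]
After op 6 (dup): stack=[0,0] mem=[0,0,10,0]
After op 7 (STO M2): stack=[0] mem=[0,0,0,0]
After op 8 (push 13): stack=[0,13] mem=[0,0,0,0]
After op 9 (+): stack=[13] mem=[0,0,0,0]
After op 10 (push 19): stack=[13,19] mem=[0,0,0,0]
After op 11 (RCL M0): stack=[13,19,0] mem=[0,0,0,0]
After op 12 (RCL M2): stack=[13,19,0,0] mem=[0,0,0,0]
After op 13 (-): stack=[13,19,0] mem=[0,0,0,0]
After op 14 (swap): stack=[13,0,19] mem=[0,0,0,0]

Answer: 19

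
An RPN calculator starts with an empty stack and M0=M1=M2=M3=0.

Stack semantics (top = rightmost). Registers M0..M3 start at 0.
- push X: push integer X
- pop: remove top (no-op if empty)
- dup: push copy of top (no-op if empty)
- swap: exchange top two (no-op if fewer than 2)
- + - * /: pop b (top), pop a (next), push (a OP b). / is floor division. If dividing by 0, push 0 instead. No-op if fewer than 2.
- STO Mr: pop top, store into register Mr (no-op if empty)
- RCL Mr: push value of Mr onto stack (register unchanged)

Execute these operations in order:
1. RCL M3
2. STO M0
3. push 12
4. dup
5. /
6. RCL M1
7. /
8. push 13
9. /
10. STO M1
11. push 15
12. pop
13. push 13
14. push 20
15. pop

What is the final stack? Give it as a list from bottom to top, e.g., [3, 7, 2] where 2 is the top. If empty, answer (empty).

After op 1 (RCL M3): stack=[0] mem=[0,0,0,0]
After op 2 (STO M0): stack=[empty] mem=[0,0,0,0]
After op 3 (push 12): stack=[12] mem=[0,0,0,0]
After op 4 (dup): stack=[12,12] mem=[0,0,0,0]
After op 5 (/): stack=[1] mem=[0,0,0,0]
After op 6 (RCL M1): stack=[1,0] mem=[0,0,0,0]
After op 7 (/): stack=[0] mem=[0,0,0,0]
After op 8 (push 13): stack=[0,13] mem=[0,0,0,0]
After op 9 (/): stack=[0] mem=[0,0,0,0]
After op 10 (STO M1): stack=[empty] mem=[0,0,0,0]
After op 11 (push 15): stack=[15] mem=[0,0,0,0]
After op 12 (pop): stack=[empty] mem=[0,0,0,0]
After op 13 (push 13): stack=[13] mem=[0,0,0,0]
After op 14 (push 20): stack=[13,20] mem=[0,0,0,0]
After op 15 (pop): stack=[13] mem=[0,0,0,0]

Answer: [13]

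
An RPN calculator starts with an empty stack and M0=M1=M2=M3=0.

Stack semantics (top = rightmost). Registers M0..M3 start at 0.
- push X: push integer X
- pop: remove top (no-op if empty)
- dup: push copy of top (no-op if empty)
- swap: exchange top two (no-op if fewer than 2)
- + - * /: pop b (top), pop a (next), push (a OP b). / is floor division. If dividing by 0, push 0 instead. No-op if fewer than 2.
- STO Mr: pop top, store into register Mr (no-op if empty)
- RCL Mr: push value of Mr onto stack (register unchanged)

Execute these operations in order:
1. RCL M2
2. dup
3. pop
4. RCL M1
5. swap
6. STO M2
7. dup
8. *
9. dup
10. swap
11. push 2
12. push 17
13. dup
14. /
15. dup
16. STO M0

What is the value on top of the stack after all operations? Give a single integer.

After op 1 (RCL M2): stack=[0] mem=[0,0,0,0]
After op 2 (dup): stack=[0,0] mem=[0,0,0,0]
After op 3 (pop): stack=[0] mem=[0,0,0,0]
After op 4 (RCL M1): stack=[0,0] mem=[0,0,0,0]
After op 5 (swap): stack=[0,0] mem=[0,0,0,0]
After op 6 (STO M2): stack=[0] mem=[0,0,0,0]
After op 7 (dup): stack=[0,0] mem=[0,0,0,0]
After op 8 (*): stack=[0] mem=[0,0,0,0]
After op 9 (dup): stack=[0,0] mem=[0,0,0,0]
After op 10 (swap): stack=[0,0] mem=[0,0,0,0]
After op 11 (push 2): stack=[0,0,2] mem=[0,0,0,0]
After op 12 (push 17): stack=[0,0,2,17] mem=[0,0,0,0]
After op 13 (dup): stack=[0,0,2,17,17] mem=[0,0,0,0]
After op 14 (/): stack=[0,0,2,1] mem=[0,0,0,0]
After op 15 (dup): stack=[0,0,2,1,1] mem=[0,0,0,0]
After op 16 (STO M0): stack=[0,0,2,1] mem=[1,0,0,0]

Answer: 1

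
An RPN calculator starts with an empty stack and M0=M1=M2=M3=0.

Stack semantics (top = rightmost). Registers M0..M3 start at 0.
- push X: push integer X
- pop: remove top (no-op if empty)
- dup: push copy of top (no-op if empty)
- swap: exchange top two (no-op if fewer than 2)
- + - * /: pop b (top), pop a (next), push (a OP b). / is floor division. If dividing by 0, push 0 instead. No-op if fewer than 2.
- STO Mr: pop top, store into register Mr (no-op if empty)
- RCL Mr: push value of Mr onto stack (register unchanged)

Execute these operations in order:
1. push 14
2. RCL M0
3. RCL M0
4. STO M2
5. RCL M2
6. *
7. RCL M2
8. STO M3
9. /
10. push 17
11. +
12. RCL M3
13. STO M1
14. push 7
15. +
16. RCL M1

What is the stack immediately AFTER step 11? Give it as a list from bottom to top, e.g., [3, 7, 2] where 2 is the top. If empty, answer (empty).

After op 1 (push 14): stack=[14] mem=[0,0,0,0]
After op 2 (RCL M0): stack=[14,0] mem=[0,0,0,0]
After op 3 (RCL M0): stack=[14,0,0] mem=[0,0,0,0]
After op 4 (STO M2): stack=[14,0] mem=[0,0,0,0]
After op 5 (RCL M2): stack=[14,0,0] mem=[0,0,0,0]
After op 6 (*): stack=[14,0] mem=[0,0,0,0]
After op 7 (RCL M2): stack=[14,0,0] mem=[0,0,0,0]
After op 8 (STO M3): stack=[14,0] mem=[0,0,0,0]
After op 9 (/): stack=[0] mem=[0,0,0,0]
After op 10 (push 17): stack=[0,17] mem=[0,0,0,0]
After op 11 (+): stack=[17] mem=[0,0,0,0]

[17]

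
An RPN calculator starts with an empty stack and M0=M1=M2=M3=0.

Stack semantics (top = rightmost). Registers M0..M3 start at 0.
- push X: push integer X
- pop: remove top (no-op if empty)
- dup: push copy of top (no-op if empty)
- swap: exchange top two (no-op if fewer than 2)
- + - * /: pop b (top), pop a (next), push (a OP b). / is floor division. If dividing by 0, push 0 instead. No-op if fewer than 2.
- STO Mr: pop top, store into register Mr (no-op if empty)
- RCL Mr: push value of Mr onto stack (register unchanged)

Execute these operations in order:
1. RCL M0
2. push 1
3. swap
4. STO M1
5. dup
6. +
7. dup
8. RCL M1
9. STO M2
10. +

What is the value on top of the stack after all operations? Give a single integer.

Answer: 4

Derivation:
After op 1 (RCL M0): stack=[0] mem=[0,0,0,0]
After op 2 (push 1): stack=[0,1] mem=[0,0,0,0]
After op 3 (swap): stack=[1,0] mem=[0,0,0,0]
After op 4 (STO M1): stack=[1] mem=[0,0,0,0]
After op 5 (dup): stack=[1,1] mem=[0,0,0,0]
After op 6 (+): stack=[2] mem=[0,0,0,0]
After op 7 (dup): stack=[2,2] mem=[0,0,0,0]
After op 8 (RCL M1): stack=[2,2,0] mem=[0,0,0,0]
After op 9 (STO M2): stack=[2,2] mem=[0,0,0,0]
After op 10 (+): stack=[4] mem=[0,0,0,0]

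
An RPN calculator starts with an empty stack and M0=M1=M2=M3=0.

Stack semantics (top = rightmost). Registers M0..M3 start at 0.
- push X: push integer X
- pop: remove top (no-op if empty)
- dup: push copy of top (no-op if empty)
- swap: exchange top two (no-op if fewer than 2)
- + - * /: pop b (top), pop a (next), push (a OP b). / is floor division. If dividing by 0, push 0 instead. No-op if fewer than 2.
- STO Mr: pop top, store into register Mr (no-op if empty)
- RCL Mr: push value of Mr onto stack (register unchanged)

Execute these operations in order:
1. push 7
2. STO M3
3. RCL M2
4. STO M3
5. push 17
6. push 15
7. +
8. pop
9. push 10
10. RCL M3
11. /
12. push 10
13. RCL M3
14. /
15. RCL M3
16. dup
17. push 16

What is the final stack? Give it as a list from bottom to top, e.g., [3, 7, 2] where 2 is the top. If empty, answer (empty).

After op 1 (push 7): stack=[7] mem=[0,0,0,0]
After op 2 (STO M3): stack=[empty] mem=[0,0,0,7]
After op 3 (RCL M2): stack=[0] mem=[0,0,0,7]
After op 4 (STO M3): stack=[empty] mem=[0,0,0,0]
After op 5 (push 17): stack=[17] mem=[0,0,0,0]
After op 6 (push 15): stack=[17,15] mem=[0,0,0,0]
After op 7 (+): stack=[32] mem=[0,0,0,0]
After op 8 (pop): stack=[empty] mem=[0,0,0,0]
After op 9 (push 10): stack=[10] mem=[0,0,0,0]
After op 10 (RCL M3): stack=[10,0] mem=[0,0,0,0]
After op 11 (/): stack=[0] mem=[0,0,0,0]
After op 12 (push 10): stack=[0,10] mem=[0,0,0,0]
After op 13 (RCL M3): stack=[0,10,0] mem=[0,0,0,0]
After op 14 (/): stack=[0,0] mem=[0,0,0,0]
After op 15 (RCL M3): stack=[0,0,0] mem=[0,0,0,0]
After op 16 (dup): stack=[0,0,0,0] mem=[0,0,0,0]
After op 17 (push 16): stack=[0,0,0,0,16] mem=[0,0,0,0]

Answer: [0, 0, 0, 0, 16]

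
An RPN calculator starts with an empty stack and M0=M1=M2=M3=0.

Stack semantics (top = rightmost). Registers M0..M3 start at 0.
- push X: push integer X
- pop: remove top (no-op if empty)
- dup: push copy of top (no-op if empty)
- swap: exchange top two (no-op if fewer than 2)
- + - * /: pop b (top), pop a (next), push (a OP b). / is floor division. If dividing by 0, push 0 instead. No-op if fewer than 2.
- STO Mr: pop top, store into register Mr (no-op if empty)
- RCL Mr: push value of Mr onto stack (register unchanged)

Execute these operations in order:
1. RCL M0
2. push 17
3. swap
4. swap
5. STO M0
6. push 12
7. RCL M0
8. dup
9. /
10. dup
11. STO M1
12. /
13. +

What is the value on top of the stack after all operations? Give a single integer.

After op 1 (RCL M0): stack=[0] mem=[0,0,0,0]
After op 2 (push 17): stack=[0,17] mem=[0,0,0,0]
After op 3 (swap): stack=[17,0] mem=[0,0,0,0]
After op 4 (swap): stack=[0,17] mem=[0,0,0,0]
After op 5 (STO M0): stack=[0] mem=[17,0,0,0]
After op 6 (push 12): stack=[0,12] mem=[17,0,0,0]
After op 7 (RCL M0): stack=[0,12,17] mem=[17,0,0,0]
After op 8 (dup): stack=[0,12,17,17] mem=[17,0,0,0]
After op 9 (/): stack=[0,12,1] mem=[17,0,0,0]
After op 10 (dup): stack=[0,12,1,1] mem=[17,0,0,0]
After op 11 (STO M1): stack=[0,12,1] mem=[17,1,0,0]
After op 12 (/): stack=[0,12] mem=[17,1,0,0]
After op 13 (+): stack=[12] mem=[17,1,0,0]

Answer: 12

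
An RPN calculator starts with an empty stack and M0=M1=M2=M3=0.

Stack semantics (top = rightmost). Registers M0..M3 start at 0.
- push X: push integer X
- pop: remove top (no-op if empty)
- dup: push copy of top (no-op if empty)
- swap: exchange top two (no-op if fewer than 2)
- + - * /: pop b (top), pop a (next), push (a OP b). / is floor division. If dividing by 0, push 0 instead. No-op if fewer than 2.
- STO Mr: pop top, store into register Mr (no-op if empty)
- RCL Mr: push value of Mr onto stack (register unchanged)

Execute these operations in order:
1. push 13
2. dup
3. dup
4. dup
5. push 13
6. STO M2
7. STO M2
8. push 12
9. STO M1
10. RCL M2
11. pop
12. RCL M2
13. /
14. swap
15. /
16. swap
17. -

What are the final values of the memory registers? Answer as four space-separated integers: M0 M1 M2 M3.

Answer: 0 12 13 0

Derivation:
After op 1 (push 13): stack=[13] mem=[0,0,0,0]
After op 2 (dup): stack=[13,13] mem=[0,0,0,0]
After op 3 (dup): stack=[13,13,13] mem=[0,0,0,0]
After op 4 (dup): stack=[13,13,13,13] mem=[0,0,0,0]
After op 5 (push 13): stack=[13,13,13,13,13] mem=[0,0,0,0]
After op 6 (STO M2): stack=[13,13,13,13] mem=[0,0,13,0]
After op 7 (STO M2): stack=[13,13,13] mem=[0,0,13,0]
After op 8 (push 12): stack=[13,13,13,12] mem=[0,0,13,0]
After op 9 (STO M1): stack=[13,13,13] mem=[0,12,13,0]
After op 10 (RCL M2): stack=[13,13,13,13] mem=[0,12,13,0]
After op 11 (pop): stack=[13,13,13] mem=[0,12,13,0]
After op 12 (RCL M2): stack=[13,13,13,13] mem=[0,12,13,0]
After op 13 (/): stack=[13,13,1] mem=[0,12,13,0]
After op 14 (swap): stack=[13,1,13] mem=[0,12,13,0]
After op 15 (/): stack=[13,0] mem=[0,12,13,0]
After op 16 (swap): stack=[0,13] mem=[0,12,13,0]
After op 17 (-): stack=[-13] mem=[0,12,13,0]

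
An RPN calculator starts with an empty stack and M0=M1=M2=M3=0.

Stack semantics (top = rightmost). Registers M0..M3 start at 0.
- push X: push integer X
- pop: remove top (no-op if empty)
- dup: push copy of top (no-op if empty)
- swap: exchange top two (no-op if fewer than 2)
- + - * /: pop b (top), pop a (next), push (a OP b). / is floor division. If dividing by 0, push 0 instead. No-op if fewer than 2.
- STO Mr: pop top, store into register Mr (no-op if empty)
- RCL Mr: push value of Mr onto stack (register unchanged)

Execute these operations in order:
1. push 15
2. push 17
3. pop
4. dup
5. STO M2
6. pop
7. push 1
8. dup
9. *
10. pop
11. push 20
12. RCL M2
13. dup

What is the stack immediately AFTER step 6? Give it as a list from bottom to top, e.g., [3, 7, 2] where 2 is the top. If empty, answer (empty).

After op 1 (push 15): stack=[15] mem=[0,0,0,0]
After op 2 (push 17): stack=[15,17] mem=[0,0,0,0]
After op 3 (pop): stack=[15] mem=[0,0,0,0]
After op 4 (dup): stack=[15,15] mem=[0,0,0,0]
After op 5 (STO M2): stack=[15] mem=[0,0,15,0]
After op 6 (pop): stack=[empty] mem=[0,0,15,0]

(empty)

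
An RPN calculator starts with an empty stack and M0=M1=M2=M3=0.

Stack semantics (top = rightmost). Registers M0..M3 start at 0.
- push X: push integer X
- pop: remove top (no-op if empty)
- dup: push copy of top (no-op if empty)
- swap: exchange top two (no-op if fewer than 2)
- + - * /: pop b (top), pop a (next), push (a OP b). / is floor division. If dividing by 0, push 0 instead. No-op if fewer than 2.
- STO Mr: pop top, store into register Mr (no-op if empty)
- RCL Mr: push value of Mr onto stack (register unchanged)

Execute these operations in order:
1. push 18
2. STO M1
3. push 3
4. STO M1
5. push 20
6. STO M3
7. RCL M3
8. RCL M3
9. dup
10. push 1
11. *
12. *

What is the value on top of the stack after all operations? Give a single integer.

After op 1 (push 18): stack=[18] mem=[0,0,0,0]
After op 2 (STO M1): stack=[empty] mem=[0,18,0,0]
After op 3 (push 3): stack=[3] mem=[0,18,0,0]
After op 4 (STO M1): stack=[empty] mem=[0,3,0,0]
After op 5 (push 20): stack=[20] mem=[0,3,0,0]
After op 6 (STO M3): stack=[empty] mem=[0,3,0,20]
After op 7 (RCL M3): stack=[20] mem=[0,3,0,20]
After op 8 (RCL M3): stack=[20,20] mem=[0,3,0,20]
After op 9 (dup): stack=[20,20,20] mem=[0,3,0,20]
After op 10 (push 1): stack=[20,20,20,1] mem=[0,3,0,20]
After op 11 (*): stack=[20,20,20] mem=[0,3,0,20]
After op 12 (*): stack=[20,400] mem=[0,3,0,20]

Answer: 400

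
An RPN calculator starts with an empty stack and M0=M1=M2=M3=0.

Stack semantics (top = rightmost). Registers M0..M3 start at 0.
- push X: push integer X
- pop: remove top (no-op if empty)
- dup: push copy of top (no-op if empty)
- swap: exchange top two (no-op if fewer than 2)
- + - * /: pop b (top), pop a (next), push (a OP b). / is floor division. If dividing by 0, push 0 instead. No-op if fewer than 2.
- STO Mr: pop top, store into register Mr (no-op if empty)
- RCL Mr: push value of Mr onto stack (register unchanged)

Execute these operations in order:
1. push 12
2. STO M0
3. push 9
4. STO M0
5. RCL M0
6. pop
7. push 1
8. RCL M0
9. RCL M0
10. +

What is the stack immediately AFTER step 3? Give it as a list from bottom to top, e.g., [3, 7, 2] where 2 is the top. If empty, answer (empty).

After op 1 (push 12): stack=[12] mem=[0,0,0,0]
After op 2 (STO M0): stack=[empty] mem=[12,0,0,0]
After op 3 (push 9): stack=[9] mem=[12,0,0,0]

[9]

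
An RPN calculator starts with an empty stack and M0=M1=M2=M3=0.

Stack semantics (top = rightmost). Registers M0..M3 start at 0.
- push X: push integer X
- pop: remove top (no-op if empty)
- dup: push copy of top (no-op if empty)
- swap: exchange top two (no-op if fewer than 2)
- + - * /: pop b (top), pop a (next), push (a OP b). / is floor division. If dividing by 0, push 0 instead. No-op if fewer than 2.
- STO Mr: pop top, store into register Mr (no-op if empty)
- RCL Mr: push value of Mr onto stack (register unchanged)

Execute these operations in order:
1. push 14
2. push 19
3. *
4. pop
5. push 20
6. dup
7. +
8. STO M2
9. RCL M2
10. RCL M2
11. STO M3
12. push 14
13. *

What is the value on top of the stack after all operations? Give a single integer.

After op 1 (push 14): stack=[14] mem=[0,0,0,0]
After op 2 (push 19): stack=[14,19] mem=[0,0,0,0]
After op 3 (*): stack=[266] mem=[0,0,0,0]
After op 4 (pop): stack=[empty] mem=[0,0,0,0]
After op 5 (push 20): stack=[20] mem=[0,0,0,0]
After op 6 (dup): stack=[20,20] mem=[0,0,0,0]
After op 7 (+): stack=[40] mem=[0,0,0,0]
After op 8 (STO M2): stack=[empty] mem=[0,0,40,0]
After op 9 (RCL M2): stack=[40] mem=[0,0,40,0]
After op 10 (RCL M2): stack=[40,40] mem=[0,0,40,0]
After op 11 (STO M3): stack=[40] mem=[0,0,40,40]
After op 12 (push 14): stack=[40,14] mem=[0,0,40,40]
After op 13 (*): stack=[560] mem=[0,0,40,40]

Answer: 560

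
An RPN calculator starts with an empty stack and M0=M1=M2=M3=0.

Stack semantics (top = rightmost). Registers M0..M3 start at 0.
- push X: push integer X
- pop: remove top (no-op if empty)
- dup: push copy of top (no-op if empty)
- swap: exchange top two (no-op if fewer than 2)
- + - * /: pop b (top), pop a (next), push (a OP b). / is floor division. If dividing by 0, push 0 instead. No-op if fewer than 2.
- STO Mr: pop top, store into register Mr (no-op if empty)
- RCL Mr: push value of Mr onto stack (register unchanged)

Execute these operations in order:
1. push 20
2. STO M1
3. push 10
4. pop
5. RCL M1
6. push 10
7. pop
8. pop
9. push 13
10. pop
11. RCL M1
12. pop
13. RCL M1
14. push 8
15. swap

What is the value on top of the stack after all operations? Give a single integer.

Answer: 20

Derivation:
After op 1 (push 20): stack=[20] mem=[0,0,0,0]
After op 2 (STO M1): stack=[empty] mem=[0,20,0,0]
After op 3 (push 10): stack=[10] mem=[0,20,0,0]
After op 4 (pop): stack=[empty] mem=[0,20,0,0]
After op 5 (RCL M1): stack=[20] mem=[0,20,0,0]
After op 6 (push 10): stack=[20,10] mem=[0,20,0,0]
After op 7 (pop): stack=[20] mem=[0,20,0,0]
After op 8 (pop): stack=[empty] mem=[0,20,0,0]
After op 9 (push 13): stack=[13] mem=[0,20,0,0]
After op 10 (pop): stack=[empty] mem=[0,20,0,0]
After op 11 (RCL M1): stack=[20] mem=[0,20,0,0]
After op 12 (pop): stack=[empty] mem=[0,20,0,0]
After op 13 (RCL M1): stack=[20] mem=[0,20,0,0]
After op 14 (push 8): stack=[20,8] mem=[0,20,0,0]
After op 15 (swap): stack=[8,20] mem=[0,20,0,0]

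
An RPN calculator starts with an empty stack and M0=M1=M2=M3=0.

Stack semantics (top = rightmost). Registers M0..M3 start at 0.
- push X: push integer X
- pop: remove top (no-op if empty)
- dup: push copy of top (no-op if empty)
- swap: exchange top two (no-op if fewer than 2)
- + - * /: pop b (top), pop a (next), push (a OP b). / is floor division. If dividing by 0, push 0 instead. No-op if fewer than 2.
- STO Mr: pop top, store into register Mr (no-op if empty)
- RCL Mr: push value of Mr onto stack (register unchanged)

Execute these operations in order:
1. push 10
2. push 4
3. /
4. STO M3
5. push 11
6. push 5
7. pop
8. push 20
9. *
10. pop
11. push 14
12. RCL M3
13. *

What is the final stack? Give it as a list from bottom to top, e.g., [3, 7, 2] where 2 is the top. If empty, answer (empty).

Answer: [28]

Derivation:
After op 1 (push 10): stack=[10] mem=[0,0,0,0]
After op 2 (push 4): stack=[10,4] mem=[0,0,0,0]
After op 3 (/): stack=[2] mem=[0,0,0,0]
After op 4 (STO M3): stack=[empty] mem=[0,0,0,2]
After op 5 (push 11): stack=[11] mem=[0,0,0,2]
After op 6 (push 5): stack=[11,5] mem=[0,0,0,2]
After op 7 (pop): stack=[11] mem=[0,0,0,2]
After op 8 (push 20): stack=[11,20] mem=[0,0,0,2]
After op 9 (*): stack=[220] mem=[0,0,0,2]
After op 10 (pop): stack=[empty] mem=[0,0,0,2]
After op 11 (push 14): stack=[14] mem=[0,0,0,2]
After op 12 (RCL M3): stack=[14,2] mem=[0,0,0,2]
After op 13 (*): stack=[28] mem=[0,0,0,2]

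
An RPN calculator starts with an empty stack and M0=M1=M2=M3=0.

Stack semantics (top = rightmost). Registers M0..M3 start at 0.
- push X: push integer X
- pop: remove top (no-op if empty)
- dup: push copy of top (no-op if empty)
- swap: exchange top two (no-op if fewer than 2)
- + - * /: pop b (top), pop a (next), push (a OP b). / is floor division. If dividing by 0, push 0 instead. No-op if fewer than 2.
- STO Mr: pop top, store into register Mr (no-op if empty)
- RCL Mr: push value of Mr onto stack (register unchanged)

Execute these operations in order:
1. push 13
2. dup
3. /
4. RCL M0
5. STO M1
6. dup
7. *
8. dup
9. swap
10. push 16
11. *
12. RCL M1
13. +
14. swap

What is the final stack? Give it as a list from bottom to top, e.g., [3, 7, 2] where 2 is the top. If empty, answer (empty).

After op 1 (push 13): stack=[13] mem=[0,0,0,0]
After op 2 (dup): stack=[13,13] mem=[0,0,0,0]
After op 3 (/): stack=[1] mem=[0,0,0,0]
After op 4 (RCL M0): stack=[1,0] mem=[0,0,0,0]
After op 5 (STO M1): stack=[1] mem=[0,0,0,0]
After op 6 (dup): stack=[1,1] mem=[0,0,0,0]
After op 7 (*): stack=[1] mem=[0,0,0,0]
After op 8 (dup): stack=[1,1] mem=[0,0,0,0]
After op 9 (swap): stack=[1,1] mem=[0,0,0,0]
After op 10 (push 16): stack=[1,1,16] mem=[0,0,0,0]
After op 11 (*): stack=[1,16] mem=[0,0,0,0]
After op 12 (RCL M1): stack=[1,16,0] mem=[0,0,0,0]
After op 13 (+): stack=[1,16] mem=[0,0,0,0]
After op 14 (swap): stack=[16,1] mem=[0,0,0,0]

Answer: [16, 1]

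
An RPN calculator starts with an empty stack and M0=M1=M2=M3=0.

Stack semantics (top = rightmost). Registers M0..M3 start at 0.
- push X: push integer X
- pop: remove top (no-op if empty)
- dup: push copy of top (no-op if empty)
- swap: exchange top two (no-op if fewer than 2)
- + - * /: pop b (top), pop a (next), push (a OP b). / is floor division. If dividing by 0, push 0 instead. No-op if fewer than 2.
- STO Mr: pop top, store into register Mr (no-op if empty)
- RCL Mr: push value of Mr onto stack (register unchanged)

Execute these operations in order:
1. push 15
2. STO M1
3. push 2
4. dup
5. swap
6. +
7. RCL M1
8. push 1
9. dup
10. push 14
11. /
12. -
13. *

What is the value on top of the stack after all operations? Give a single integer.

After op 1 (push 15): stack=[15] mem=[0,0,0,0]
After op 2 (STO M1): stack=[empty] mem=[0,15,0,0]
After op 3 (push 2): stack=[2] mem=[0,15,0,0]
After op 4 (dup): stack=[2,2] mem=[0,15,0,0]
After op 5 (swap): stack=[2,2] mem=[0,15,0,0]
After op 6 (+): stack=[4] mem=[0,15,0,0]
After op 7 (RCL M1): stack=[4,15] mem=[0,15,0,0]
After op 8 (push 1): stack=[4,15,1] mem=[0,15,0,0]
After op 9 (dup): stack=[4,15,1,1] mem=[0,15,0,0]
After op 10 (push 14): stack=[4,15,1,1,14] mem=[0,15,0,0]
After op 11 (/): stack=[4,15,1,0] mem=[0,15,0,0]
After op 12 (-): stack=[4,15,1] mem=[0,15,0,0]
After op 13 (*): stack=[4,15] mem=[0,15,0,0]

Answer: 15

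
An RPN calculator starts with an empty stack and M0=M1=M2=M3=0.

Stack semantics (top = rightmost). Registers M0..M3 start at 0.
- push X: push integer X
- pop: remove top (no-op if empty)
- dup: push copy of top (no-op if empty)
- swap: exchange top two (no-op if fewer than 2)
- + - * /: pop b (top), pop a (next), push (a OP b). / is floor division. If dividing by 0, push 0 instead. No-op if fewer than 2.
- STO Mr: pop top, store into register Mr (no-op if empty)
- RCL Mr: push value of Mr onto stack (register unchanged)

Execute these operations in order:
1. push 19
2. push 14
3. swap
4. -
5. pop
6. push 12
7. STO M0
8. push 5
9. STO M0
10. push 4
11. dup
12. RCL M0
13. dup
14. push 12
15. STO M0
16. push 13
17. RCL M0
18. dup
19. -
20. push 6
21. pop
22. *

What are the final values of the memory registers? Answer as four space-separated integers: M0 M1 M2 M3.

Answer: 12 0 0 0

Derivation:
After op 1 (push 19): stack=[19] mem=[0,0,0,0]
After op 2 (push 14): stack=[19,14] mem=[0,0,0,0]
After op 3 (swap): stack=[14,19] mem=[0,0,0,0]
After op 4 (-): stack=[-5] mem=[0,0,0,0]
After op 5 (pop): stack=[empty] mem=[0,0,0,0]
After op 6 (push 12): stack=[12] mem=[0,0,0,0]
After op 7 (STO M0): stack=[empty] mem=[12,0,0,0]
After op 8 (push 5): stack=[5] mem=[12,0,0,0]
After op 9 (STO M0): stack=[empty] mem=[5,0,0,0]
After op 10 (push 4): stack=[4] mem=[5,0,0,0]
After op 11 (dup): stack=[4,4] mem=[5,0,0,0]
After op 12 (RCL M0): stack=[4,4,5] mem=[5,0,0,0]
After op 13 (dup): stack=[4,4,5,5] mem=[5,0,0,0]
After op 14 (push 12): stack=[4,4,5,5,12] mem=[5,0,0,0]
After op 15 (STO M0): stack=[4,4,5,5] mem=[12,0,0,0]
After op 16 (push 13): stack=[4,4,5,5,13] mem=[12,0,0,0]
After op 17 (RCL M0): stack=[4,4,5,5,13,12] mem=[12,0,0,0]
After op 18 (dup): stack=[4,4,5,5,13,12,12] mem=[12,0,0,0]
After op 19 (-): stack=[4,4,5,5,13,0] mem=[12,0,0,0]
After op 20 (push 6): stack=[4,4,5,5,13,0,6] mem=[12,0,0,0]
After op 21 (pop): stack=[4,4,5,5,13,0] mem=[12,0,0,0]
After op 22 (*): stack=[4,4,5,5,0] mem=[12,0,0,0]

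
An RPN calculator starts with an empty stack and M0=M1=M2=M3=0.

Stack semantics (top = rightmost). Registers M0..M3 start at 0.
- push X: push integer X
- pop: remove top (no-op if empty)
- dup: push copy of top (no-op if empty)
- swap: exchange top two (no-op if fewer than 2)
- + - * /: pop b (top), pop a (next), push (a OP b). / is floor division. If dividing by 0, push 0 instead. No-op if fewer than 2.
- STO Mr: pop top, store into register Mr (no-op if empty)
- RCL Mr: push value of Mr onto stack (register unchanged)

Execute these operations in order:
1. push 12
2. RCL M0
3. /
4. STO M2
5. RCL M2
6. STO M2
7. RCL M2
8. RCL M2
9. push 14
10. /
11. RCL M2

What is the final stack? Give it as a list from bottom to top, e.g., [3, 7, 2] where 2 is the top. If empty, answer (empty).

Answer: [0, 0, 0]

Derivation:
After op 1 (push 12): stack=[12] mem=[0,0,0,0]
After op 2 (RCL M0): stack=[12,0] mem=[0,0,0,0]
After op 3 (/): stack=[0] mem=[0,0,0,0]
After op 4 (STO M2): stack=[empty] mem=[0,0,0,0]
After op 5 (RCL M2): stack=[0] mem=[0,0,0,0]
After op 6 (STO M2): stack=[empty] mem=[0,0,0,0]
After op 7 (RCL M2): stack=[0] mem=[0,0,0,0]
After op 8 (RCL M2): stack=[0,0] mem=[0,0,0,0]
After op 9 (push 14): stack=[0,0,14] mem=[0,0,0,0]
After op 10 (/): stack=[0,0] mem=[0,0,0,0]
After op 11 (RCL M2): stack=[0,0,0] mem=[0,0,0,0]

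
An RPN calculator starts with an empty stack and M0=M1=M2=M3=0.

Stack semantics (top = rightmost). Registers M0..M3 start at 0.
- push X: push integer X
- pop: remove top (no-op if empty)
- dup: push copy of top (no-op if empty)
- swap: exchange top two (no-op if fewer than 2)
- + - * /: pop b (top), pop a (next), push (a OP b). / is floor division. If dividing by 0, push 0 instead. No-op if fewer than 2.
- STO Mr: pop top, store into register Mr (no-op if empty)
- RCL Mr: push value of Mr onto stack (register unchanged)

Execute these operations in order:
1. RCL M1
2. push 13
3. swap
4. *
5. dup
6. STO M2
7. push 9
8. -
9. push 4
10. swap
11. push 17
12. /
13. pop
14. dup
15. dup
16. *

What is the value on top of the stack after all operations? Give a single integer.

Answer: 16

Derivation:
After op 1 (RCL M1): stack=[0] mem=[0,0,0,0]
After op 2 (push 13): stack=[0,13] mem=[0,0,0,0]
After op 3 (swap): stack=[13,0] mem=[0,0,0,0]
After op 4 (*): stack=[0] mem=[0,0,0,0]
After op 5 (dup): stack=[0,0] mem=[0,0,0,0]
After op 6 (STO M2): stack=[0] mem=[0,0,0,0]
After op 7 (push 9): stack=[0,9] mem=[0,0,0,0]
After op 8 (-): stack=[-9] mem=[0,0,0,0]
After op 9 (push 4): stack=[-9,4] mem=[0,0,0,0]
After op 10 (swap): stack=[4,-9] mem=[0,0,0,0]
After op 11 (push 17): stack=[4,-9,17] mem=[0,0,0,0]
After op 12 (/): stack=[4,-1] mem=[0,0,0,0]
After op 13 (pop): stack=[4] mem=[0,0,0,0]
After op 14 (dup): stack=[4,4] mem=[0,0,0,0]
After op 15 (dup): stack=[4,4,4] mem=[0,0,0,0]
After op 16 (*): stack=[4,16] mem=[0,0,0,0]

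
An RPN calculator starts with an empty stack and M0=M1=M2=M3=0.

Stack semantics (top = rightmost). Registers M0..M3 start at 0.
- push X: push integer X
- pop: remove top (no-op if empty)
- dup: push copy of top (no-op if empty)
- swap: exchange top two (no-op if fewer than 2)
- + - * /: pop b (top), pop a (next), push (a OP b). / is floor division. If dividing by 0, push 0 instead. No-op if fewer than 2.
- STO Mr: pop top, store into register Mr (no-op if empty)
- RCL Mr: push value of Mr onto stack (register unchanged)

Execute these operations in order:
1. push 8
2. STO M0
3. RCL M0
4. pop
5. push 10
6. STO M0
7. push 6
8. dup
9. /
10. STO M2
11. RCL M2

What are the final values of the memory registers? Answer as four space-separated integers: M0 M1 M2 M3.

Answer: 10 0 1 0

Derivation:
After op 1 (push 8): stack=[8] mem=[0,0,0,0]
After op 2 (STO M0): stack=[empty] mem=[8,0,0,0]
After op 3 (RCL M0): stack=[8] mem=[8,0,0,0]
After op 4 (pop): stack=[empty] mem=[8,0,0,0]
After op 5 (push 10): stack=[10] mem=[8,0,0,0]
After op 6 (STO M0): stack=[empty] mem=[10,0,0,0]
After op 7 (push 6): stack=[6] mem=[10,0,0,0]
After op 8 (dup): stack=[6,6] mem=[10,0,0,0]
After op 9 (/): stack=[1] mem=[10,0,0,0]
After op 10 (STO M2): stack=[empty] mem=[10,0,1,0]
After op 11 (RCL M2): stack=[1] mem=[10,0,1,0]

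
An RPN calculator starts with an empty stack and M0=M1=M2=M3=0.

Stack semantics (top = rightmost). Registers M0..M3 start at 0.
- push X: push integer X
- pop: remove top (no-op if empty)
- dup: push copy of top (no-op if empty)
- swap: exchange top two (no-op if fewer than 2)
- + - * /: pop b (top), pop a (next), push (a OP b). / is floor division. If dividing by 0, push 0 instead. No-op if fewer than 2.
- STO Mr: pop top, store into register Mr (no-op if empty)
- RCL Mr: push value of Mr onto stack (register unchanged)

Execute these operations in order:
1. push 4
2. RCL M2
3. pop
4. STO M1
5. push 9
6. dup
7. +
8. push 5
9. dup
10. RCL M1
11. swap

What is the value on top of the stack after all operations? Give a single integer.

After op 1 (push 4): stack=[4] mem=[0,0,0,0]
After op 2 (RCL M2): stack=[4,0] mem=[0,0,0,0]
After op 3 (pop): stack=[4] mem=[0,0,0,0]
After op 4 (STO M1): stack=[empty] mem=[0,4,0,0]
After op 5 (push 9): stack=[9] mem=[0,4,0,0]
After op 6 (dup): stack=[9,9] mem=[0,4,0,0]
After op 7 (+): stack=[18] mem=[0,4,0,0]
After op 8 (push 5): stack=[18,5] mem=[0,4,0,0]
After op 9 (dup): stack=[18,5,5] mem=[0,4,0,0]
After op 10 (RCL M1): stack=[18,5,5,4] mem=[0,4,0,0]
After op 11 (swap): stack=[18,5,4,5] mem=[0,4,0,0]

Answer: 5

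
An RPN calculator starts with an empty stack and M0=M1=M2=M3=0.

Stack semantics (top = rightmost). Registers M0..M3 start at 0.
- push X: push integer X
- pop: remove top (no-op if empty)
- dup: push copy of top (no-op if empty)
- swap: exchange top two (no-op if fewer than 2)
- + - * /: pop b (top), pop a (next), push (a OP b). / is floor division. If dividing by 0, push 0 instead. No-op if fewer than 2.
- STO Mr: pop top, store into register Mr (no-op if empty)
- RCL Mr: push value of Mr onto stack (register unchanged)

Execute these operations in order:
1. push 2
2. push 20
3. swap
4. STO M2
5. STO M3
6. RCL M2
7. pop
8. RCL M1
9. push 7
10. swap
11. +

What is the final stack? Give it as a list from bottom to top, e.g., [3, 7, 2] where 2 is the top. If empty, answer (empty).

After op 1 (push 2): stack=[2] mem=[0,0,0,0]
After op 2 (push 20): stack=[2,20] mem=[0,0,0,0]
After op 3 (swap): stack=[20,2] mem=[0,0,0,0]
After op 4 (STO M2): stack=[20] mem=[0,0,2,0]
After op 5 (STO M3): stack=[empty] mem=[0,0,2,20]
After op 6 (RCL M2): stack=[2] mem=[0,0,2,20]
After op 7 (pop): stack=[empty] mem=[0,0,2,20]
After op 8 (RCL M1): stack=[0] mem=[0,0,2,20]
After op 9 (push 7): stack=[0,7] mem=[0,0,2,20]
After op 10 (swap): stack=[7,0] mem=[0,0,2,20]
After op 11 (+): stack=[7] mem=[0,0,2,20]

Answer: [7]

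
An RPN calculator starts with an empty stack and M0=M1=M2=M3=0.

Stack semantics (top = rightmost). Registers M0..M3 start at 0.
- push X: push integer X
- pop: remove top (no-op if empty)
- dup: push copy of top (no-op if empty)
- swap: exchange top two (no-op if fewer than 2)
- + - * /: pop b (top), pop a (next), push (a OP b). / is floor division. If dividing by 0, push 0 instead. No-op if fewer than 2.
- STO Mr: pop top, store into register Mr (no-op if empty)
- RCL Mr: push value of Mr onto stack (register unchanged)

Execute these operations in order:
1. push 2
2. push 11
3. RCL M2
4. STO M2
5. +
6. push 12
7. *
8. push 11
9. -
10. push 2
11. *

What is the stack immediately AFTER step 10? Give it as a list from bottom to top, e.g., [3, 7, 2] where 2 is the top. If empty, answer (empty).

After op 1 (push 2): stack=[2] mem=[0,0,0,0]
After op 2 (push 11): stack=[2,11] mem=[0,0,0,0]
After op 3 (RCL M2): stack=[2,11,0] mem=[0,0,0,0]
After op 4 (STO M2): stack=[2,11] mem=[0,0,0,0]
After op 5 (+): stack=[13] mem=[0,0,0,0]
After op 6 (push 12): stack=[13,12] mem=[0,0,0,0]
After op 7 (*): stack=[156] mem=[0,0,0,0]
After op 8 (push 11): stack=[156,11] mem=[0,0,0,0]
After op 9 (-): stack=[145] mem=[0,0,0,0]
After op 10 (push 2): stack=[145,2] mem=[0,0,0,0]

[145, 2]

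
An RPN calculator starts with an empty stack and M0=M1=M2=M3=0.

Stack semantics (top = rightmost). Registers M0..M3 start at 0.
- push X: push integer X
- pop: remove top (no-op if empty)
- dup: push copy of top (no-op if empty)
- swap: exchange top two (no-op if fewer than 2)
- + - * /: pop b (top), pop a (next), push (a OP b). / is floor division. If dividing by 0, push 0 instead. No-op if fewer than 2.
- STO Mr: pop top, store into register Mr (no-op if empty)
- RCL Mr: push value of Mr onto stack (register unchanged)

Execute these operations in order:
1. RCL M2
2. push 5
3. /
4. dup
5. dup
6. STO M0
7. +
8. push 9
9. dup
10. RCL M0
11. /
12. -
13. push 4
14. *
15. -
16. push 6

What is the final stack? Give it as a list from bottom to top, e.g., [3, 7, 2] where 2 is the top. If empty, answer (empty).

Answer: [-36, 6]

Derivation:
After op 1 (RCL M2): stack=[0] mem=[0,0,0,0]
After op 2 (push 5): stack=[0,5] mem=[0,0,0,0]
After op 3 (/): stack=[0] mem=[0,0,0,0]
After op 4 (dup): stack=[0,0] mem=[0,0,0,0]
After op 5 (dup): stack=[0,0,0] mem=[0,0,0,0]
After op 6 (STO M0): stack=[0,0] mem=[0,0,0,0]
After op 7 (+): stack=[0] mem=[0,0,0,0]
After op 8 (push 9): stack=[0,9] mem=[0,0,0,0]
After op 9 (dup): stack=[0,9,9] mem=[0,0,0,0]
After op 10 (RCL M0): stack=[0,9,9,0] mem=[0,0,0,0]
After op 11 (/): stack=[0,9,0] mem=[0,0,0,0]
After op 12 (-): stack=[0,9] mem=[0,0,0,0]
After op 13 (push 4): stack=[0,9,4] mem=[0,0,0,0]
After op 14 (*): stack=[0,36] mem=[0,0,0,0]
After op 15 (-): stack=[-36] mem=[0,0,0,0]
After op 16 (push 6): stack=[-36,6] mem=[0,0,0,0]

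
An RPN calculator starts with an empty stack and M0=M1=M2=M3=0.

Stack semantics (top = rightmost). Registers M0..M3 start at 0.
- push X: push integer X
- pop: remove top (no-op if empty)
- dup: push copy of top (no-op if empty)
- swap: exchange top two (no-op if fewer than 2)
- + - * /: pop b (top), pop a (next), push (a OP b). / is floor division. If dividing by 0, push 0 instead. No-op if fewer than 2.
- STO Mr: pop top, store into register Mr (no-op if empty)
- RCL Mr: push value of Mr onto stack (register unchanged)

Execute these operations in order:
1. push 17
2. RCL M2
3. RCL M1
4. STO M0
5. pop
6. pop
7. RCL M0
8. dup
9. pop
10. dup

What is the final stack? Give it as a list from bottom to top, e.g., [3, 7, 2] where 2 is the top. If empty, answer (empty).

Answer: [0, 0]

Derivation:
After op 1 (push 17): stack=[17] mem=[0,0,0,0]
After op 2 (RCL M2): stack=[17,0] mem=[0,0,0,0]
After op 3 (RCL M1): stack=[17,0,0] mem=[0,0,0,0]
After op 4 (STO M0): stack=[17,0] mem=[0,0,0,0]
After op 5 (pop): stack=[17] mem=[0,0,0,0]
After op 6 (pop): stack=[empty] mem=[0,0,0,0]
After op 7 (RCL M0): stack=[0] mem=[0,0,0,0]
After op 8 (dup): stack=[0,0] mem=[0,0,0,0]
After op 9 (pop): stack=[0] mem=[0,0,0,0]
After op 10 (dup): stack=[0,0] mem=[0,0,0,0]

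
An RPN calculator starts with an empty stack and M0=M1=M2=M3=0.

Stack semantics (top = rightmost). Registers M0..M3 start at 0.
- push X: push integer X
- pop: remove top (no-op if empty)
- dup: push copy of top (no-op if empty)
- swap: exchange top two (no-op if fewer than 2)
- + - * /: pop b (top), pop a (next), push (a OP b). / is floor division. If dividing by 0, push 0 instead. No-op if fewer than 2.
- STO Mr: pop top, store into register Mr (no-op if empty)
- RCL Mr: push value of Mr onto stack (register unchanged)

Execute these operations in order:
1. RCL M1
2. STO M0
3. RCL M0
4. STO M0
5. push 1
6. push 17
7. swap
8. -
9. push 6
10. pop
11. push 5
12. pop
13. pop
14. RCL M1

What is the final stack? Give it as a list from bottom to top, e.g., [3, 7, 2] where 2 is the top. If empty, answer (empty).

Answer: [0]

Derivation:
After op 1 (RCL M1): stack=[0] mem=[0,0,0,0]
After op 2 (STO M0): stack=[empty] mem=[0,0,0,0]
After op 3 (RCL M0): stack=[0] mem=[0,0,0,0]
After op 4 (STO M0): stack=[empty] mem=[0,0,0,0]
After op 5 (push 1): stack=[1] mem=[0,0,0,0]
After op 6 (push 17): stack=[1,17] mem=[0,0,0,0]
After op 7 (swap): stack=[17,1] mem=[0,0,0,0]
After op 8 (-): stack=[16] mem=[0,0,0,0]
After op 9 (push 6): stack=[16,6] mem=[0,0,0,0]
After op 10 (pop): stack=[16] mem=[0,0,0,0]
After op 11 (push 5): stack=[16,5] mem=[0,0,0,0]
After op 12 (pop): stack=[16] mem=[0,0,0,0]
After op 13 (pop): stack=[empty] mem=[0,0,0,0]
After op 14 (RCL M1): stack=[0] mem=[0,0,0,0]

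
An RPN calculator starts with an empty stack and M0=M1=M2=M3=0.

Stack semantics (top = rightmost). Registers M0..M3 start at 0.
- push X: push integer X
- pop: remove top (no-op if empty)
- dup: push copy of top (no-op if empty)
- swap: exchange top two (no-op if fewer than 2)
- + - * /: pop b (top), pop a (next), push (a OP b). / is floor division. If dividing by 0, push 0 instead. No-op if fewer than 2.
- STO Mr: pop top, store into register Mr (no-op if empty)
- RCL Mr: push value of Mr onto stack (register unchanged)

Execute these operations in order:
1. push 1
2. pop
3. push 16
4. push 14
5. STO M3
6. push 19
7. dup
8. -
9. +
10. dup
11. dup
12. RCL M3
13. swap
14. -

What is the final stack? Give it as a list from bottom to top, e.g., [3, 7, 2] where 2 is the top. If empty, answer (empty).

Answer: [16, 16, -2]

Derivation:
After op 1 (push 1): stack=[1] mem=[0,0,0,0]
After op 2 (pop): stack=[empty] mem=[0,0,0,0]
After op 3 (push 16): stack=[16] mem=[0,0,0,0]
After op 4 (push 14): stack=[16,14] mem=[0,0,0,0]
After op 5 (STO M3): stack=[16] mem=[0,0,0,14]
After op 6 (push 19): stack=[16,19] mem=[0,0,0,14]
After op 7 (dup): stack=[16,19,19] mem=[0,0,0,14]
After op 8 (-): stack=[16,0] mem=[0,0,0,14]
After op 9 (+): stack=[16] mem=[0,0,0,14]
After op 10 (dup): stack=[16,16] mem=[0,0,0,14]
After op 11 (dup): stack=[16,16,16] mem=[0,0,0,14]
After op 12 (RCL M3): stack=[16,16,16,14] mem=[0,0,0,14]
After op 13 (swap): stack=[16,16,14,16] mem=[0,0,0,14]
After op 14 (-): stack=[16,16,-2] mem=[0,0,0,14]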